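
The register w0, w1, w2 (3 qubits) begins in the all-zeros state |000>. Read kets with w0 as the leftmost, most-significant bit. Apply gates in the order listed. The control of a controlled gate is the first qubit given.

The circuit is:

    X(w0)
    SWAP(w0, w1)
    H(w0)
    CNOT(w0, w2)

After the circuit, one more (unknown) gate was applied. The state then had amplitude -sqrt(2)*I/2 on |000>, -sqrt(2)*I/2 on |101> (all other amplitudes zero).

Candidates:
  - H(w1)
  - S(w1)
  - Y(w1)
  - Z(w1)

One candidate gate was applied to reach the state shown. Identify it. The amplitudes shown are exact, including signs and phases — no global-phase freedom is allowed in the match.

The applied gate was Y(w1).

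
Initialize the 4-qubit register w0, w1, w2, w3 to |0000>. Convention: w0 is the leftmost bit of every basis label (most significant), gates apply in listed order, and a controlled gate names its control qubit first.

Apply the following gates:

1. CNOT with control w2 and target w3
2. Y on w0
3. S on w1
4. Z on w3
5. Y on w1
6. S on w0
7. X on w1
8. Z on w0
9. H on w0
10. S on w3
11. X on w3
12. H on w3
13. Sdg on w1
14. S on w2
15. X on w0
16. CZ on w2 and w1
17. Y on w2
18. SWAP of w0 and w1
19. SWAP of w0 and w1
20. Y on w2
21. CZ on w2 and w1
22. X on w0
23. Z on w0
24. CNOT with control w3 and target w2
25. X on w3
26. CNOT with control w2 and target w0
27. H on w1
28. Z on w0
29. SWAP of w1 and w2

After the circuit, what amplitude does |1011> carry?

The final state's coefficient on |1011> equals -sqrt(2)*I/4. Key observation: the block from step 15 through step 22 cancels to the identity and can be dropped.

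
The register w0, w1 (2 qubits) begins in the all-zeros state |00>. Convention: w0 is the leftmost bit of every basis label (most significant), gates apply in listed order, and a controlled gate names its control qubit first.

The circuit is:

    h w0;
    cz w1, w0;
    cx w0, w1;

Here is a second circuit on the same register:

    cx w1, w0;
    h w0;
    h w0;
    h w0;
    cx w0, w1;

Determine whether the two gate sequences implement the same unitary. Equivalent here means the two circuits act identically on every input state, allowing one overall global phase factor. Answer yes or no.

Yes — the two circuits implement the same unitary up to a global phase.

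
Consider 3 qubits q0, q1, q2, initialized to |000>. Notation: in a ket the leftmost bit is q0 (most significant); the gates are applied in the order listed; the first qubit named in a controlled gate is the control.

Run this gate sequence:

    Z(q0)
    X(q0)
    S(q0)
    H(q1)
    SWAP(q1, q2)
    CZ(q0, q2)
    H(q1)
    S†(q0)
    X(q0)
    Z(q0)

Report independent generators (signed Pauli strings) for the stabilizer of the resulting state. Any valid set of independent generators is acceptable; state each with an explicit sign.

The stabilizer group can be generated by +IXI, -IIX, +ZII, among other valid generating sets.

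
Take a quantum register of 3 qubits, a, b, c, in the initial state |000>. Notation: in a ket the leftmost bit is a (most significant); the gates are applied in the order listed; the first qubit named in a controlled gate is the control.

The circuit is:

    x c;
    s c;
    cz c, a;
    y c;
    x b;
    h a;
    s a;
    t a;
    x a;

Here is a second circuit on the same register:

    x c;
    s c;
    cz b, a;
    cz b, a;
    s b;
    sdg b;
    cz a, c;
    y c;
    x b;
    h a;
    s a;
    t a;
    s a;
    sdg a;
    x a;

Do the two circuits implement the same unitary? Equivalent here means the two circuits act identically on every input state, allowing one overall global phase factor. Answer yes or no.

Yes: on every input state the two circuits agree up to one overall phase factor.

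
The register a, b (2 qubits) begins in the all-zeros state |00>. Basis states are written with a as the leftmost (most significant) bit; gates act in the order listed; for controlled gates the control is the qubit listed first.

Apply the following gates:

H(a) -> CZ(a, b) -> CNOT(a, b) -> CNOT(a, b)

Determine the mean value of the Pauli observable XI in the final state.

The observable XI averages to 1.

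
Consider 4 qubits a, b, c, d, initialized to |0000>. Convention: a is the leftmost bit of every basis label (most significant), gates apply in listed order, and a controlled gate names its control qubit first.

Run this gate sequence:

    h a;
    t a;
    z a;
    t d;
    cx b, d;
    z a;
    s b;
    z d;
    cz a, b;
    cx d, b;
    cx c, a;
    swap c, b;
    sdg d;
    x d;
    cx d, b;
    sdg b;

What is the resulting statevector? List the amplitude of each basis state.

The resulting statevector has amplitude -sqrt(2)*I/2 on |0101>, -sqrt(2)*exp(3*I*pi/4)/2 on |1101>, and 0 on every other basis state.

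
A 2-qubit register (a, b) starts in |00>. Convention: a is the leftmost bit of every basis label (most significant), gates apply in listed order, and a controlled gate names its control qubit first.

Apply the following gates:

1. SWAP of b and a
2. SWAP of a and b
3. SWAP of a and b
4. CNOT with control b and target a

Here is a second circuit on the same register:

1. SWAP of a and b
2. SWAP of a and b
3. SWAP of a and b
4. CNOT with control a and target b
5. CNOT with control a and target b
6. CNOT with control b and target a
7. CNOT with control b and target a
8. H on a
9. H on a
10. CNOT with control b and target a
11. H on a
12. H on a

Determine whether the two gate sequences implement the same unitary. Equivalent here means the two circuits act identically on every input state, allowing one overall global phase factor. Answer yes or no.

Yes — the two circuits implement the same unitary up to a global phase.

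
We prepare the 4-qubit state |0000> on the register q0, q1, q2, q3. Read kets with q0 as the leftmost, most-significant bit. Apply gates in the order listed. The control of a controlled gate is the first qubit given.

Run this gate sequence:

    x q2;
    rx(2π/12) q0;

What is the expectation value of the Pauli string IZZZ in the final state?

The observable IZZZ averages to -1.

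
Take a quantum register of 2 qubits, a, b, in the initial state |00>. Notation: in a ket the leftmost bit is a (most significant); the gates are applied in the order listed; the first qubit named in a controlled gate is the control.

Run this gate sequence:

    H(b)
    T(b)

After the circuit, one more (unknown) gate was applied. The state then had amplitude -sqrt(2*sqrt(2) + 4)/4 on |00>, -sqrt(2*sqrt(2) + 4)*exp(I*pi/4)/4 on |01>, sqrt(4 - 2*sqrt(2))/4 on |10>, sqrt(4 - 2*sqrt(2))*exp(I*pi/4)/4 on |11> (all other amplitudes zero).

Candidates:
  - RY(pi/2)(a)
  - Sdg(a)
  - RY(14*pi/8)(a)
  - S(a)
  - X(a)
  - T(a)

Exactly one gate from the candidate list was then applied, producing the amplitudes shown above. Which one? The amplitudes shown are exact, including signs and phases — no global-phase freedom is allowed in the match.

It was RY(14*pi/8)(a) that produced the state shown.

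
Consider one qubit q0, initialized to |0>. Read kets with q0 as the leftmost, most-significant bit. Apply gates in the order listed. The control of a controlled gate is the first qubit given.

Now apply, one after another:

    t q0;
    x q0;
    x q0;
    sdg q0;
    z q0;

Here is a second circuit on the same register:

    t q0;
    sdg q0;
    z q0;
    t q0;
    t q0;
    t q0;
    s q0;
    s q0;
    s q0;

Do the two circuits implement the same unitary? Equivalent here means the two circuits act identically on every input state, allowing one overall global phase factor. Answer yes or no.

No: there is an input state on which the two circuits produce genuinely different outputs (not merely differing by a phase).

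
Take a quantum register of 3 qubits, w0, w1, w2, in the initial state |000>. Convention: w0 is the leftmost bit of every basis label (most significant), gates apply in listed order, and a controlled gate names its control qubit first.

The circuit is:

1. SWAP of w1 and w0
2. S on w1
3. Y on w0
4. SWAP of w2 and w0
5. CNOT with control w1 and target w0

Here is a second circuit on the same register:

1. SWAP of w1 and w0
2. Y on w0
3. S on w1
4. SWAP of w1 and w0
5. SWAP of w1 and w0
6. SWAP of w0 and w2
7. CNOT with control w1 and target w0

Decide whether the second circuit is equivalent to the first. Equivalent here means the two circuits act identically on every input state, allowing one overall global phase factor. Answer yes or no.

Yes, they are equivalent — the unitaries differ by at most a global phase.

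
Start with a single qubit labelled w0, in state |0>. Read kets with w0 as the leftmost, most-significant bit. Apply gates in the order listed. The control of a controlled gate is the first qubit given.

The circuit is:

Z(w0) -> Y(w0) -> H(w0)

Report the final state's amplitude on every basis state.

The final amplitudes are sqrt(2)*I/2 on |0>, -sqrt(2)*I/2 on |1>.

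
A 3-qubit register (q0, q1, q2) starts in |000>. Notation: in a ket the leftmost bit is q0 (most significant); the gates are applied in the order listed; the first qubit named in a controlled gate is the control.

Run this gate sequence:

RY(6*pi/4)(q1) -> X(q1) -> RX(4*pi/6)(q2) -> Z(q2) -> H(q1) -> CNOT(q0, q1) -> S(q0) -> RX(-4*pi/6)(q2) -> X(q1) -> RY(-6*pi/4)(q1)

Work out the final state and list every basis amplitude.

The resulting statevector has amplitude sqrt(2)/4 on |000>, -sqrt(6)*I/4 on |001>, sqrt(2)/4 on |010>, -sqrt(6)*I/4 on |011>, 0 on |100>, 0 on |101>, 0 on |110>, 0 on |111>.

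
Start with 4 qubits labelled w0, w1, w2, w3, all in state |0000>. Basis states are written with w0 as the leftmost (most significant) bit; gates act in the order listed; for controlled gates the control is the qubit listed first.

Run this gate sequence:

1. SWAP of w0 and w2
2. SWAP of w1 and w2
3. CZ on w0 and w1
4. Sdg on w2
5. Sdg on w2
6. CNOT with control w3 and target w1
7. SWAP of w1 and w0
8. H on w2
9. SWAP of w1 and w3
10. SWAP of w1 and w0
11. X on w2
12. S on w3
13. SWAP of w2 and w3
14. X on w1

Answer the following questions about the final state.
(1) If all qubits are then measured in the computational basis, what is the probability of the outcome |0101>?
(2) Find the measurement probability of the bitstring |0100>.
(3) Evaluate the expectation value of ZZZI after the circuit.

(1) The probability of measuring |0101> is 1/2.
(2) Outcome |0100> occurs with probability 1/2.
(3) In the final state, ZZZI has expectation -1.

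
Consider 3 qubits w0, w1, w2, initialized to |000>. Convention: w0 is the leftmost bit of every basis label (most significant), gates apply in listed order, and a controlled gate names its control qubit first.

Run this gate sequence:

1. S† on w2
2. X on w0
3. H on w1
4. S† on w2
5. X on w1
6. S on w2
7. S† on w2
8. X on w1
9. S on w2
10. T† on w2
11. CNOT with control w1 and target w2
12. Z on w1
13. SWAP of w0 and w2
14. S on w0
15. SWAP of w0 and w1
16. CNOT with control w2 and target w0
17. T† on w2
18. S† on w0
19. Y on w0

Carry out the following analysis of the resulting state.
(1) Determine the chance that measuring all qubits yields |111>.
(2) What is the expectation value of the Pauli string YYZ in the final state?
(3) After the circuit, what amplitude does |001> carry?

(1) Outcome |111> occurs with probability 1/2.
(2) The observable YYZ averages to -1.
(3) The final state's coefficient on |001> equals sqrt(2)*exp(3*I*pi/4)/2.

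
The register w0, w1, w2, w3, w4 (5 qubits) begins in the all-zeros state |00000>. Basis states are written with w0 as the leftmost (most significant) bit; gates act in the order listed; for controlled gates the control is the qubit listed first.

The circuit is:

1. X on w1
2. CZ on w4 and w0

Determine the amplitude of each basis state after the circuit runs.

After the circuit, the state carries amplitude 1 on |01000>, and 0 on every other basis state.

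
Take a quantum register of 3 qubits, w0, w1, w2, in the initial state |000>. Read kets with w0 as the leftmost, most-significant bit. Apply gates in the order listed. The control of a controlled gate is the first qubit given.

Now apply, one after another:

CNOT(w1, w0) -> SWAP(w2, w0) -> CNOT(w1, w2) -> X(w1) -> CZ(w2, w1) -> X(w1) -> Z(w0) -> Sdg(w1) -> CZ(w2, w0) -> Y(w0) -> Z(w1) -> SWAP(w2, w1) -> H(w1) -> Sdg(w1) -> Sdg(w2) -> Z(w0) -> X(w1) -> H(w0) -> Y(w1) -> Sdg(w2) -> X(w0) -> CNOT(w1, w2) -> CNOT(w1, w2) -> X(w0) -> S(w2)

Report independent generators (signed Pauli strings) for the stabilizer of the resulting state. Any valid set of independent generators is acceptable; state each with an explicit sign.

The stabilizer group can be generated by -XII, +IYI, +IIZ, among other valid generating sets. Key observation: gates 20-25 undo each other exactly, leaving only the rest of the circuit to track.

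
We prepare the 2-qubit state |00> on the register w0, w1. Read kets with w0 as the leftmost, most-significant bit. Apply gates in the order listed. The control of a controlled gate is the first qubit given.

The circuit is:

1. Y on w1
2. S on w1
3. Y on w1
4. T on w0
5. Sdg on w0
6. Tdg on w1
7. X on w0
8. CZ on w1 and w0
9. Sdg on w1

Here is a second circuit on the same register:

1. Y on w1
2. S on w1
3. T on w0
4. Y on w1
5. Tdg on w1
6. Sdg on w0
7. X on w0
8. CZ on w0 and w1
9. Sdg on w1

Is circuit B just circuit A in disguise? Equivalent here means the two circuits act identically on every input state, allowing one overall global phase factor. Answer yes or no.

Yes — the two circuits implement the same unitary up to a global phase.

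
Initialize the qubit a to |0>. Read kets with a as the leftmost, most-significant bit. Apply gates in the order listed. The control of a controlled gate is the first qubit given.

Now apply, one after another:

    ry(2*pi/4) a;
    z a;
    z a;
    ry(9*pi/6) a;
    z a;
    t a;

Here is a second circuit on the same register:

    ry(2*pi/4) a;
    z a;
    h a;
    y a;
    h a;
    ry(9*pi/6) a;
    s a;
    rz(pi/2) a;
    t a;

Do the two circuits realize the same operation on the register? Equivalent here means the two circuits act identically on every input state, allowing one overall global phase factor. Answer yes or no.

No — the two circuits implement different unitaries, even allowing a global phase.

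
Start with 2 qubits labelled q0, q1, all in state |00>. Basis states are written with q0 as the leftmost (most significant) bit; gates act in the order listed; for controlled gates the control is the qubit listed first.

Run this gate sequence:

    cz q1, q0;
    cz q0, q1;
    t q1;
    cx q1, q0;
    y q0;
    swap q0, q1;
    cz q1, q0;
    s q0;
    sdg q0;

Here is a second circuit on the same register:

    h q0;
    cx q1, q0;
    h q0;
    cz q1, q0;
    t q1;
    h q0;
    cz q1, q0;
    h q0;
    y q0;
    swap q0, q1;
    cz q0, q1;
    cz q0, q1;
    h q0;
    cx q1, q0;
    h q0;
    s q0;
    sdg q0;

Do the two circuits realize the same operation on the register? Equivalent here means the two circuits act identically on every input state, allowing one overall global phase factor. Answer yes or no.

Yes, they are equivalent — the unitaries differ by at most a global phase.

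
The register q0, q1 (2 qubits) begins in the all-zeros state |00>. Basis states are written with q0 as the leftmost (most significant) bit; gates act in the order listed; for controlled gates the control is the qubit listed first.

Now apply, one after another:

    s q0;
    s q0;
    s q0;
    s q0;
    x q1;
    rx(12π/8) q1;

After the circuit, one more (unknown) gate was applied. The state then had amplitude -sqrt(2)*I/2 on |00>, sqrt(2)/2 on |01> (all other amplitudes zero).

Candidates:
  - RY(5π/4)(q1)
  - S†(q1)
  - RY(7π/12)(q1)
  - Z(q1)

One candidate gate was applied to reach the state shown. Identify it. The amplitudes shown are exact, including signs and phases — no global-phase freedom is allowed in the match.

The unique candidate consistent with the amplitudes is Z(q1).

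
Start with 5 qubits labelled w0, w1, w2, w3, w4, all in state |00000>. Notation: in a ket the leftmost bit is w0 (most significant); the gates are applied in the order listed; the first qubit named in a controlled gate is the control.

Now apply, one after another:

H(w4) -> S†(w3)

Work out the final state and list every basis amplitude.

The resulting statevector has amplitude sqrt(2)/2 on |00000>, sqrt(2)/2 on |00001>, and 0 on every other basis state.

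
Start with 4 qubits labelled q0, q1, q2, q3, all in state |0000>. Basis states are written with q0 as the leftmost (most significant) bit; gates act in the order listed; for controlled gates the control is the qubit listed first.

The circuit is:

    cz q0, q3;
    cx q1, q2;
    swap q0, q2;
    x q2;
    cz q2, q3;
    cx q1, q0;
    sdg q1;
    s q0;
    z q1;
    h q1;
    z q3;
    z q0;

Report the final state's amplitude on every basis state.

The final amplitudes are sqrt(2)/2 on |0010>, sqrt(2)/2 on |0110>, and 0 on every other basis state.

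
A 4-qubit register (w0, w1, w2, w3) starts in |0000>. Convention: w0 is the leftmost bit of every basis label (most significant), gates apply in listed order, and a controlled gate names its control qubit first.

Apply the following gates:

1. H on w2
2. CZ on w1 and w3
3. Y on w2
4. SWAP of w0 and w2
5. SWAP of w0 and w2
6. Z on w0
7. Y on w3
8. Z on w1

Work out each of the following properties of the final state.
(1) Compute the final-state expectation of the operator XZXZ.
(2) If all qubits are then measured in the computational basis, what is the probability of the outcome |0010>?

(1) In the final state, XZXZ has expectation 0.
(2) Outcome |0010> occurs with probability 0.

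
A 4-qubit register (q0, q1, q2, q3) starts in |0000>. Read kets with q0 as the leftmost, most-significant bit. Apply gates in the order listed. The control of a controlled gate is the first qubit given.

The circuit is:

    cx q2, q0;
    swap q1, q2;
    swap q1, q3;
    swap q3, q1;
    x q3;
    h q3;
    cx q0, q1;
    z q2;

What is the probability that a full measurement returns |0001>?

A full measurement returns |0001> with probability 1/2.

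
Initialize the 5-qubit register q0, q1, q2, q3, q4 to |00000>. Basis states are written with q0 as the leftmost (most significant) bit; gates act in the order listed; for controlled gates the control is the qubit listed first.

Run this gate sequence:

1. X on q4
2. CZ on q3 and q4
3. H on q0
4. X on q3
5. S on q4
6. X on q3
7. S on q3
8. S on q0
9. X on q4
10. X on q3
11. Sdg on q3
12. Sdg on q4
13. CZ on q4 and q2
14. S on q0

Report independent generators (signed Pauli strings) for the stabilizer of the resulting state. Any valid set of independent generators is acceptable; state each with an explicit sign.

The stabilizer group can be generated by -XIIII, +IZIII, +IIZII, -IIIZI, +IIIIZ, among other valid generating sets.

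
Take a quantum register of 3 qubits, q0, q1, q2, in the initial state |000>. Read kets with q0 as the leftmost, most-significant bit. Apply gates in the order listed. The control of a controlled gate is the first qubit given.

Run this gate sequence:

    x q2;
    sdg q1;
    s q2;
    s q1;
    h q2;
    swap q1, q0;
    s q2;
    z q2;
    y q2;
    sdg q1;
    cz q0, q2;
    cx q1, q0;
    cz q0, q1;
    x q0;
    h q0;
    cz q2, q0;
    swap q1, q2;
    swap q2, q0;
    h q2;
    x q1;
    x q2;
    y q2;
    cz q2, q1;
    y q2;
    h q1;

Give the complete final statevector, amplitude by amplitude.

The final amplitudes are -I/2 on |000>, -1/2 on |001>, I/2 on |010>, -1/2 on |011>, 0 on |100>, 0 on |101>, 0 on |110>, 0 on |111>.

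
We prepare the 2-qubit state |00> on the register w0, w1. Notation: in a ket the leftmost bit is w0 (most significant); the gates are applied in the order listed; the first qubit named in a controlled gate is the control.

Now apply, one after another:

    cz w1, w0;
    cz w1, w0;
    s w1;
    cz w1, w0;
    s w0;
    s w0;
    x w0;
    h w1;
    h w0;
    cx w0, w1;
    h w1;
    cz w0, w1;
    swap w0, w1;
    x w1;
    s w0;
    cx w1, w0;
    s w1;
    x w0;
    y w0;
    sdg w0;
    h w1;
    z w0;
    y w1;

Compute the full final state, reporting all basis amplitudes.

The resulting statevector has amplitude 1/2 on |00>, -1/2 on |01>, 1/2 on |10>, 1/2 on |11>.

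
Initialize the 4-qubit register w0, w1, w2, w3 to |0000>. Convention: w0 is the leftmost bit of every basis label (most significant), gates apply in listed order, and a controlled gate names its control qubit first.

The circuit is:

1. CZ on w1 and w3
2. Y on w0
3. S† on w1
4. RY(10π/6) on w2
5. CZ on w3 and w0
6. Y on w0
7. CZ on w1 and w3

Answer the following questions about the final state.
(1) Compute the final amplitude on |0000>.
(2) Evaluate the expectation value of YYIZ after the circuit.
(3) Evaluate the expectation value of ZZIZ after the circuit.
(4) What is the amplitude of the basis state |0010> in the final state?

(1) The amplitude on |0000> is -sqrt(3)/2.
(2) In the final state, YYIZ has expectation 0.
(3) The observable ZZIZ averages to 1.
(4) The amplitude on |0010> is 1/2.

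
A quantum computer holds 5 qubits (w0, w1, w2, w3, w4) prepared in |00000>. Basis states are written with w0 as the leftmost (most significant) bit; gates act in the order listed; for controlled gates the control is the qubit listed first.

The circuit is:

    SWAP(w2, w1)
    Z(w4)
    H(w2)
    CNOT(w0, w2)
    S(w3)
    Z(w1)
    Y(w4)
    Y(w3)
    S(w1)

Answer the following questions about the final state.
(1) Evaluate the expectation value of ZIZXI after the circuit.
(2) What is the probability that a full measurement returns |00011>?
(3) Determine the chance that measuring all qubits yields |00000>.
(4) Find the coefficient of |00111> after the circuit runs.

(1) The expectation value of ZIZXI is 0.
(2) The probability of measuring |00011> is 1/2.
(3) The probability of measuring |00000> is 0.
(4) |00111> carries amplitude -sqrt(2)/2 in the final state.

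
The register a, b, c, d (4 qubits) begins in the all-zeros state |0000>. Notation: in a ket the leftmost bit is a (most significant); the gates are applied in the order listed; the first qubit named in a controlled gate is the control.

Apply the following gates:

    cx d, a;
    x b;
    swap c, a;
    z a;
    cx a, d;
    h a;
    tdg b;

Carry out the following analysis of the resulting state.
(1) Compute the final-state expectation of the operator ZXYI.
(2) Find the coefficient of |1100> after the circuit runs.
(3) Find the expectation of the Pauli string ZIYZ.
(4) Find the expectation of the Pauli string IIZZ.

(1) The observable ZXYI averages to 0.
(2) The final state's coefficient on |1100> equals -sqrt(2)*exp(3*I*pi/4)/2.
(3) The expectation value of ZIYZ is 0.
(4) The expectation value of IIZZ is 1.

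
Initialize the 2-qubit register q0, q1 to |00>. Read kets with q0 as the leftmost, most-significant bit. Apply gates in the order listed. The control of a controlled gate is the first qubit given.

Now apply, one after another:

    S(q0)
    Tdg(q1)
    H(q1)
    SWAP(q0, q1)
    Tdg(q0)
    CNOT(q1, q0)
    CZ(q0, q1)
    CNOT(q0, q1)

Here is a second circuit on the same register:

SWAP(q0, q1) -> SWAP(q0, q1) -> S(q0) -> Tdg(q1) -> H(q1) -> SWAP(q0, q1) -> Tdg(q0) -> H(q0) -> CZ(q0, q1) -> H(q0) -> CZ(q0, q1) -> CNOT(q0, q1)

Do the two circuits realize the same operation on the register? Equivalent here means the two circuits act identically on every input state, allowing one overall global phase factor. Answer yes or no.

Yes: on every input state the two circuits agree up to one overall phase factor.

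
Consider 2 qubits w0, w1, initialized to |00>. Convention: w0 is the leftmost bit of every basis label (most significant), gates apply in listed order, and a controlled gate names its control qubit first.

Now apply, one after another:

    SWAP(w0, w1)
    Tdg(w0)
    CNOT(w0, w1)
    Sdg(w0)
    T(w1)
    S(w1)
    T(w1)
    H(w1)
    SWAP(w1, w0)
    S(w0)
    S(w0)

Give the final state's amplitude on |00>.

|00> carries amplitude sqrt(2)/2 in the final state.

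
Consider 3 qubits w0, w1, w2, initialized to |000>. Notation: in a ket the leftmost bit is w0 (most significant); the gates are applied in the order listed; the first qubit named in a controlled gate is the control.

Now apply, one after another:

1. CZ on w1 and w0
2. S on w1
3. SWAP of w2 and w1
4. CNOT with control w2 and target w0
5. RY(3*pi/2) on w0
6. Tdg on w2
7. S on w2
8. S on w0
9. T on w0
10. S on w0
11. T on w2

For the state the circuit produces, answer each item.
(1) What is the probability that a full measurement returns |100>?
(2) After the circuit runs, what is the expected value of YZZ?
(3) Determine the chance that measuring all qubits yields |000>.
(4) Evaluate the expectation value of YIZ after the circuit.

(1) Outcome |100> occurs with probability 1/2.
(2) The expectation value of YZZ is sqrt(2)/2.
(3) Outcome |000> occurs with probability 1/2.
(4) In the final state, YIZ has expectation sqrt(2)/2.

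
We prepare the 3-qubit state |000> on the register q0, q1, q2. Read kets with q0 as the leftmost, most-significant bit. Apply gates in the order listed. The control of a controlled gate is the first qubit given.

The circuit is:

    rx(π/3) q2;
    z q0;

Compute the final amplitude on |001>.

The amplitude on |001> is -I/2.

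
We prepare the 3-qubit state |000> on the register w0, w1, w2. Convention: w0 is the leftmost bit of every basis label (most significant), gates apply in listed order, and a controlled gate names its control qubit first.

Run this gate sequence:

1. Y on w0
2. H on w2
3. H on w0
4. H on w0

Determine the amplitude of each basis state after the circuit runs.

After the circuit, the state carries amplitude sqrt(2)*I/2 on |100>, sqrt(2)*I/2 on |101>, and 0 on every other basis state. Key observation: steps 3-4 multiply out to the identity, so the circuit reduces to the remaining gates.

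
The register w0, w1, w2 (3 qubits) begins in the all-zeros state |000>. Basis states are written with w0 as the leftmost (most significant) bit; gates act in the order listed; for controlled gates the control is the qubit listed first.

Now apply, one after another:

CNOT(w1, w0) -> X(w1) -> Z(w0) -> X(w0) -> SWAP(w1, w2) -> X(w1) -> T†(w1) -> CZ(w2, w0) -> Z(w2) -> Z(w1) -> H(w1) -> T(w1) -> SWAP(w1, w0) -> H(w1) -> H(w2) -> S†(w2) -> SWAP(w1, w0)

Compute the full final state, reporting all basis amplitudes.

The final amplitudes are sqrt(2)*exp(3*I*pi/4)/4 on |000>, -sqrt(2)*exp(I*pi/4)/4 on |001>, sqrt(2)/4 on |010>, sqrt(2)*I/4 on |011>, -sqrt(2)*exp(3*I*pi/4)/4 on |100>, sqrt(2)*exp(I*pi/4)/4 on |101>, -sqrt(2)/4 on |110>, -sqrt(2)*I/4 on |111>.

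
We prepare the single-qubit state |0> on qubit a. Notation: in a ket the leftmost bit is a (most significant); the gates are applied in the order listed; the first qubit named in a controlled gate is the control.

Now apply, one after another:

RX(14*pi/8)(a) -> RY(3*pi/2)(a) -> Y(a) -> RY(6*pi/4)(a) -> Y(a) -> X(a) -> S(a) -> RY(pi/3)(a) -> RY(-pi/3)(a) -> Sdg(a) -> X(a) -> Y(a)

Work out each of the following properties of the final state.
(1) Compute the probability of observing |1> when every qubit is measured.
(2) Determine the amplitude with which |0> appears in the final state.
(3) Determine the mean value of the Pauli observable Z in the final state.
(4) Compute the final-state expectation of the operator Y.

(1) The probability of measuring |1> is 1/2 - sqrt(2)/4. Key observation: gates 6-11 undo each other exactly, leaving only the rest of the circuit to track.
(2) The amplitude on |0> is -I*sqrt(sqrt(2) + 2)/2.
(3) In the final state, Z has expectation sqrt(2)/2.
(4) In the final state, Y has expectation sqrt(2)/2.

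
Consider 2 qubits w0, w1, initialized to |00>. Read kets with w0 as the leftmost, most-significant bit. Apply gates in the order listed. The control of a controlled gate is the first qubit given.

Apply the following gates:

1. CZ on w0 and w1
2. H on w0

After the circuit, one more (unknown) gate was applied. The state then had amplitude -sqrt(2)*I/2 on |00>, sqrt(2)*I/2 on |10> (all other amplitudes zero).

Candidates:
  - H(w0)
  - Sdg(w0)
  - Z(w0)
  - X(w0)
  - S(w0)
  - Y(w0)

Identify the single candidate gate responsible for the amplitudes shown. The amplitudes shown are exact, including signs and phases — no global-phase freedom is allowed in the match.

The applied gate was Y(w0).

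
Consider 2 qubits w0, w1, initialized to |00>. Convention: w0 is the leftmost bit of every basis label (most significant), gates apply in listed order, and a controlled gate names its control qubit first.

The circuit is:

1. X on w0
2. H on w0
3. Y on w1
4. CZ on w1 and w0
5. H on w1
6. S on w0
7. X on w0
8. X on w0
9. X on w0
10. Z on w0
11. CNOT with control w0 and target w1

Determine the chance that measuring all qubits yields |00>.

The probability of measuring |00> is 1/4.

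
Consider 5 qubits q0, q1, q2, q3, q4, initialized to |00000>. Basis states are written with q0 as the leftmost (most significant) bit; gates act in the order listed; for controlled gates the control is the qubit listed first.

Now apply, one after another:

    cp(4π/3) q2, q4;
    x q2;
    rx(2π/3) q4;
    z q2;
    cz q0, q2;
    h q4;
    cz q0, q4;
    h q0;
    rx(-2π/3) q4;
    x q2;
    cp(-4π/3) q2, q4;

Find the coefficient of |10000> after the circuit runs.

The final state's coefficient on |10000> equals 1/4.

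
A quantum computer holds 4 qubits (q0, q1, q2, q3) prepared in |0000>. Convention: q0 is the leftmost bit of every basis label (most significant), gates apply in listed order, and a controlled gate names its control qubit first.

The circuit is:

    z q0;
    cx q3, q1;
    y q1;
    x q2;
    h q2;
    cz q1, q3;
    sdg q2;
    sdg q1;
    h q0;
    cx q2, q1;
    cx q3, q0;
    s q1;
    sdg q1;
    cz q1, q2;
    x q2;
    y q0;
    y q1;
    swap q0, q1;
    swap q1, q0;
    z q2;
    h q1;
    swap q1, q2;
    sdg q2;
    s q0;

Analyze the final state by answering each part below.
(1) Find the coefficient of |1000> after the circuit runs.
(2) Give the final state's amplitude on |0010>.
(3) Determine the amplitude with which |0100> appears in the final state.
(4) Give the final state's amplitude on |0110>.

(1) The amplitude on |1000> is sqrt(2)/4.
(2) The final state's coefficient on |0010> equals -sqrt(2)/4.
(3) |0100> carries amplitude sqrt(2)/4 in the final state.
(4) The final state's coefficient on |0110> equals -sqrt(2)*I/4.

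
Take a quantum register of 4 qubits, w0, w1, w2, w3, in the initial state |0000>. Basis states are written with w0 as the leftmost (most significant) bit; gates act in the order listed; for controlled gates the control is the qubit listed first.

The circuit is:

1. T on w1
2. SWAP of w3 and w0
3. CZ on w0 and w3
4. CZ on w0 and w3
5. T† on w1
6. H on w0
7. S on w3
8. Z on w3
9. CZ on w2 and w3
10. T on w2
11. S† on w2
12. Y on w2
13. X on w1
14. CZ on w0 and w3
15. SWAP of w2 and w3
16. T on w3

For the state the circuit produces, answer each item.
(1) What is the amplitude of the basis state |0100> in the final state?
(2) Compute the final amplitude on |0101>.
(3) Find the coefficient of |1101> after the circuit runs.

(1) The final state's coefficient on |0100> equals 0.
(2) The amplitude on |0101> is sqrt(2)*exp(3*I*pi/4)/2.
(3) The final state's coefficient on |1101> equals sqrt(2)*exp(3*I*pi/4)/2.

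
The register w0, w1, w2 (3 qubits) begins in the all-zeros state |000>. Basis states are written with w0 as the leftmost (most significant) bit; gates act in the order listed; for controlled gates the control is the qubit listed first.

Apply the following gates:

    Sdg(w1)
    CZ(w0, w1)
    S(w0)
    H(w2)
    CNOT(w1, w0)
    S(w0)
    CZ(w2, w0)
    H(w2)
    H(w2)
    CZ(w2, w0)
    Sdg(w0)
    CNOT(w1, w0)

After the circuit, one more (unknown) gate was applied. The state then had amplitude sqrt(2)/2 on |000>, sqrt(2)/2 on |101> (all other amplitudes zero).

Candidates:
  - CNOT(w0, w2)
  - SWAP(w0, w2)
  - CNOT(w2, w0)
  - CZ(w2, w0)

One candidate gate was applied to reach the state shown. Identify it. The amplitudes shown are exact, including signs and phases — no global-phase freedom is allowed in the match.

The unique candidate consistent with the amplitudes is CNOT(w2, w0). Key observation: steps 5-12 multiply out to the identity, so the circuit reduces to the remaining gates.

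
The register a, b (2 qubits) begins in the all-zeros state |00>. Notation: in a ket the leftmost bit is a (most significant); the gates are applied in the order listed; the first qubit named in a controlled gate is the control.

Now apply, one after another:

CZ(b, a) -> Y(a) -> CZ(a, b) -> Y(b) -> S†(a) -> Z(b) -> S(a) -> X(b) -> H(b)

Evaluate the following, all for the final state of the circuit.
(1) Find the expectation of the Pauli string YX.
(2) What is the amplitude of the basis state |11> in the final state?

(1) The observable YX averages to 0.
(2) The final state's coefficient on |11> equals sqrt(2)/2.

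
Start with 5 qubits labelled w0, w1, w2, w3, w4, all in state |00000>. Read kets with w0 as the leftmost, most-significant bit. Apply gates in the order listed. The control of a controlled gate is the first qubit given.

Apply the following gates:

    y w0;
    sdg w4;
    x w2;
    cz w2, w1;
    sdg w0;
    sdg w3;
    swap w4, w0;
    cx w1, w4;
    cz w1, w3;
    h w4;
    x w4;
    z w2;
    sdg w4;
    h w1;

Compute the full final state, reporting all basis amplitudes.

The final amplitudes are 1/2 on |00100>, I/2 on |00101>, 1/2 on |01100>, I/2 on |01101>, and 0 on every other basis state.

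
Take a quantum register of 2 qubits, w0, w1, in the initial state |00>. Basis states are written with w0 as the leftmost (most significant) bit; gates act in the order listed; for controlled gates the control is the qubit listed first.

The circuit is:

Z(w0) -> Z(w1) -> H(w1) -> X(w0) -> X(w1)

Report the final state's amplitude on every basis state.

The resulting statevector has amplitude 0 on |00>, 0 on |01>, sqrt(2)/2 on |10>, sqrt(2)/2 on |11>.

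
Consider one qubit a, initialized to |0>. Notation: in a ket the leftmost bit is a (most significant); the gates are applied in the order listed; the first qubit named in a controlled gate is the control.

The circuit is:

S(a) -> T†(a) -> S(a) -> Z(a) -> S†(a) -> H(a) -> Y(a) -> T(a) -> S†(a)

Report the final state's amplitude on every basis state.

The resulting statevector has amplitude -sqrt(2)*I/2 on |0>, sqrt(2)*exp(I*pi/4)/2 on |1>.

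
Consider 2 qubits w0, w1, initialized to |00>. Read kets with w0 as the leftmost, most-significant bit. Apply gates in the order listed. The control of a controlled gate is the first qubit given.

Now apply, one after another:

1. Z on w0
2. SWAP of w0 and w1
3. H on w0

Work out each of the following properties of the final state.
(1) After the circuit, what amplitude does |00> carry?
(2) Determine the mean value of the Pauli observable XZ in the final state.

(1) The final state's coefficient on |00> equals sqrt(2)/2.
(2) The observable XZ averages to 1.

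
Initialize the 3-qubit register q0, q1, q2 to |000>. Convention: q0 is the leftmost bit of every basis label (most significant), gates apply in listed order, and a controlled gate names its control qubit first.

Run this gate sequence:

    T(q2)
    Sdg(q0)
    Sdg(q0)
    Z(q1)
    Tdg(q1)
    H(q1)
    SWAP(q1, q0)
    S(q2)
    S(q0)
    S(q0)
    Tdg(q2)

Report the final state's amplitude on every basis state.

After the circuit, the state carries amplitude sqrt(2)/2 on |000>, -sqrt(2)/2 on |100>, and 0 on every other basis state.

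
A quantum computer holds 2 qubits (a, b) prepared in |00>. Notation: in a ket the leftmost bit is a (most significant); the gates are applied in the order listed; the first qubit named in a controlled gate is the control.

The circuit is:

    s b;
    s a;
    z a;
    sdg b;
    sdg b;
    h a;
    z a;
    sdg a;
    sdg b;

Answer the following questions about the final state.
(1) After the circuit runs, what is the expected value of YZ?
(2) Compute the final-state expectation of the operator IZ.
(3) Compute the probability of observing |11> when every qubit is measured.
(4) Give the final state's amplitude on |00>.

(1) The expectation value of YZ is 1.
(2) In the final state, IZ has expectation 1.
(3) Outcome |11> occurs with probability 0.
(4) |00> carries amplitude sqrt(2)/2 in the final state.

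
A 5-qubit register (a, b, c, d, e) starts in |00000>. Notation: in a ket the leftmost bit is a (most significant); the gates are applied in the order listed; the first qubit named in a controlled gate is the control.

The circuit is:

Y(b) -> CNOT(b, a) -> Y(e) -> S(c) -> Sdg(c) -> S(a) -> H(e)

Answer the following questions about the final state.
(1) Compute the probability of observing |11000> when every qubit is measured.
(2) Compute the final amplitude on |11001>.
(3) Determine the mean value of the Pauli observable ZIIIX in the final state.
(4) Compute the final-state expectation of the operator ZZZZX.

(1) Outcome |11000> occurs with probability 1/2. Key observation: the block from step 4 through step 5 cancels to the identity and can be dropped.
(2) The final state's coefficient on |11001> equals sqrt(2)*I/2.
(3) In the final state, ZIIIX has expectation 1.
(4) The observable ZZZZX averages to -1.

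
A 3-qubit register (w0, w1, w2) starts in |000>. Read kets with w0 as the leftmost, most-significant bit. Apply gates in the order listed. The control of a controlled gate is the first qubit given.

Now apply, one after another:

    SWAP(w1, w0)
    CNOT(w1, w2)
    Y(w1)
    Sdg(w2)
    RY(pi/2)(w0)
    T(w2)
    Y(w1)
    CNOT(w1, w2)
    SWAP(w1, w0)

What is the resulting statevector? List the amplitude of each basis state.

After the circuit, the state carries amplitude sqrt(2)/2 on |000>, sqrt(2)/2 on |010>, and 0 on every other basis state.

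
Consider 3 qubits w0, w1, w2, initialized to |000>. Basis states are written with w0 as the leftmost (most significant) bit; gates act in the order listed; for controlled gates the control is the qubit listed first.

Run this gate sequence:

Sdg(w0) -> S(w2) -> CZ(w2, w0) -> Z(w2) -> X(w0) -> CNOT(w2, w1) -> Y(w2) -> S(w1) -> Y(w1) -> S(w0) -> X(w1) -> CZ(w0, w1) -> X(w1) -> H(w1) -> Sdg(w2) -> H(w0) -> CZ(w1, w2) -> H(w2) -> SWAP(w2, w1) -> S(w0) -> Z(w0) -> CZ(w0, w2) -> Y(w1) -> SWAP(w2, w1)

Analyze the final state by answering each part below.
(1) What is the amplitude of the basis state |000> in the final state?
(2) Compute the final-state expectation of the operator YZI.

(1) The final state's coefficient on |000> equals -sqrt(2)*I/4.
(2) The expectation value of YZI is 1.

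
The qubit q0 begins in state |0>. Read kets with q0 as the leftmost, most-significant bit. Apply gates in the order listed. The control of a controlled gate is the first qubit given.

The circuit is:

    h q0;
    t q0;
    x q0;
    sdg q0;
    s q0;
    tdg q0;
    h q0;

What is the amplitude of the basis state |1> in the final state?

The final state's coefficient on |1> equals (1 - I)*exp(3*I*pi/4)/2.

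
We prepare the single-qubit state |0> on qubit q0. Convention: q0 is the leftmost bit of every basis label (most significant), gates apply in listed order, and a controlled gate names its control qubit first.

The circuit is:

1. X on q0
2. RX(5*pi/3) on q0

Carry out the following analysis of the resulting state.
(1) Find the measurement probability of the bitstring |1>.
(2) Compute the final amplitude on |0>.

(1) The probability of measuring |1> is 3/4.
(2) The amplitude on |0> is -I/2.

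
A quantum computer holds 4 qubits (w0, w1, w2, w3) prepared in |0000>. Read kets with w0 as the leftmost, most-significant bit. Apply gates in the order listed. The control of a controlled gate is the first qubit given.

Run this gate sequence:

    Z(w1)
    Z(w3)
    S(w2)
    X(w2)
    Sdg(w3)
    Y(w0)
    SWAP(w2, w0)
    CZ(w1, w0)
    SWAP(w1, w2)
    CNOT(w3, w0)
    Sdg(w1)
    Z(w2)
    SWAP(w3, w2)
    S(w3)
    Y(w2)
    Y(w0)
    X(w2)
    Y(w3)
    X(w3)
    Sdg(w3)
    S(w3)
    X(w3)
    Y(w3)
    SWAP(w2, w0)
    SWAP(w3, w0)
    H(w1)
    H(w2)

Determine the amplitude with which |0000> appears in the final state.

The amplitude on |0000> is 1/2. Key observation: steps 18-23 multiply out to the identity, so the circuit reduces to the remaining gates.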